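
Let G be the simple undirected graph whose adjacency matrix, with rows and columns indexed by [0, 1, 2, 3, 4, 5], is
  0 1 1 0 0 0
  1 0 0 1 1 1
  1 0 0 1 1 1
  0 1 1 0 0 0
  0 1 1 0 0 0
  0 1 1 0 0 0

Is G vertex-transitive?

No

Automorphisms preserve degree, but G has vertices of degree 2 and vertices of degree 4; no automorphism maps one to the other, so G is not vertex-transitive.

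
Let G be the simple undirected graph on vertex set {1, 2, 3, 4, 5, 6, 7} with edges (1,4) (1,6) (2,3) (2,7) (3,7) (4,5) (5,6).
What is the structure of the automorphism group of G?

D_4 × D_3

G has two connected components, {1, 4, 5, 6} and {2, 3, 7}; each is 2-regular, so G = C_4 ⊔ C_3. The components are non-isomorphic (different sizes), so Aut(G) = Aut(C_4) × Aut(C_3) = D_4 × D_3 of order 8·6 = 48.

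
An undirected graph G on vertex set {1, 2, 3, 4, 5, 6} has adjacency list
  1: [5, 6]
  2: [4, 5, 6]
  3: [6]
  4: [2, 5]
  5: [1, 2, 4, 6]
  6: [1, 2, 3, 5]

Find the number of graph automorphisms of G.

1

Degrees alone do not determine every vertex (e.g. 1 and 4 both have degree 2), but their neighbour-degree multisets differ: N(1) has degrees [4, 4] while N(4) has degrees [3, 4]. Repeating this refinement separates all vertices, so the only automorphism is the identity.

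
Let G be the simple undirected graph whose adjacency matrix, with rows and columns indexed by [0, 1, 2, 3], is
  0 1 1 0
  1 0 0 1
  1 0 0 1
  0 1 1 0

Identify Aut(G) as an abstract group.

D_4

G is 2-regular and connected on 4 vertices, i.e. the cycle C_4. C_4 has 4 rotations and 4 reflections, so Aut(C_4) ≅ D_4 of order 8.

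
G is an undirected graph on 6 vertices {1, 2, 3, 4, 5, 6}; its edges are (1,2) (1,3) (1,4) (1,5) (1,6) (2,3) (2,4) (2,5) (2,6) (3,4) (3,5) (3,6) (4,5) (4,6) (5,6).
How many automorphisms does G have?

All 6 vertices are pairwise adjacent: G = K_6. Any permutation of the 6 vertices preserves K_6, so Aut(K_6) = S_6 of order 6! = 720.

720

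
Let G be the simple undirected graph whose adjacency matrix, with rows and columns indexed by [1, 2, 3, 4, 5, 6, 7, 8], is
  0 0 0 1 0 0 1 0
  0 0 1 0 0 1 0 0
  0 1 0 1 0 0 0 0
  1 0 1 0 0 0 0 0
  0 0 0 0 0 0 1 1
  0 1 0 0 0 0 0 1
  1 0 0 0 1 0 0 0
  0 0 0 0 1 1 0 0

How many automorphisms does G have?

G is 2-regular and connected on 8 vertices, i.e. the cycle C_8. The automorphisms of the 8-cycle are exactly the symmetries of a regular 8-gon: the dihedral group D_8, |D_8| = 16.

16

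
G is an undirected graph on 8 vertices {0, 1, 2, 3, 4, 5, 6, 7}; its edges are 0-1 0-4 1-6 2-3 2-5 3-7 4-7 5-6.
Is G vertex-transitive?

Yes

Every vertex has degree 2 and the graph is connected, so G is the 8-cycle C_8. C_8 has 8 rotations and 8 reflections, so Aut(C_8) ≅ D_8 of order 16. This group acts transitively on the 8 vertices.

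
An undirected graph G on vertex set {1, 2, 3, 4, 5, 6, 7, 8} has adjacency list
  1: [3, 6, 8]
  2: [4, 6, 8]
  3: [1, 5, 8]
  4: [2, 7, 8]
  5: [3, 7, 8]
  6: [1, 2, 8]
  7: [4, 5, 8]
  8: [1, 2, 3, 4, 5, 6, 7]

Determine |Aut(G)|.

14

Vertex 8 is the unique vertex of degree 7; the remaining 7 vertices each have degree 3 and induce a cycle, so G is the wheel on 8 vertices with hub 8. With the hub fixed, the remaining symmetry is that of the rim cycle C_7, giving the dihedral group D_7.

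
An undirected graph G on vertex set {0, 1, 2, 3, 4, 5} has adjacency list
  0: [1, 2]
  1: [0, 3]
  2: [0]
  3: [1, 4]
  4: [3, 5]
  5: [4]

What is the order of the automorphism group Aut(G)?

The degree sequence is [2, 2, 1, 2, 2, 1]; the two degree-1 vertices 2 and 5 are the ends of a path, so G = P_6. The only nontrivial automorphism of a path is the end-to-end reflection, so Aut(G) ≅ Z_2.

2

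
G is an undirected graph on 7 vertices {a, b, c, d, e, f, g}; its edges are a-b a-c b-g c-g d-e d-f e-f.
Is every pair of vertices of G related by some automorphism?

G has two connected components, {a, b, c, g} and {d, e, f}; each is 2-regular, so G = C_4 ⊔ C_3. The orbit of a under Aut(G) is {a, b, c, g}, which does not contain d, so G is not vertex-transitive.

No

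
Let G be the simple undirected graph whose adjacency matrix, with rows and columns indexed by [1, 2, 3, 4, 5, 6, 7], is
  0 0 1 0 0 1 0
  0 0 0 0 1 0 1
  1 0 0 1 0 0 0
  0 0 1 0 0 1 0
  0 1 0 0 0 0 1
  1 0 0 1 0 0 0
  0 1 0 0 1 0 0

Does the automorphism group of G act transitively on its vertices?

G has two connected components, {1, 3, 4, 6} and {2, 5, 7}; each is 2-regular, so G = C_4 ⊔ C_3. The orbit of 1 under Aut(G) is {1, 3, 4, 6}, which does not contain 2, so G is not vertex-transitive.

No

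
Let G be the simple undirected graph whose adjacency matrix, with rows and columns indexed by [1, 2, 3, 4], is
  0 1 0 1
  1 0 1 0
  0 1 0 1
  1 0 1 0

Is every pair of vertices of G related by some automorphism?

G is 2-regular and bipartite on 2^2 = 4 vertices with girth 4; it is the hypercube graph Q_2. Aut(Q_2) consists of the signed permutations of the 2 coordinate axes: 2! permutations times 2^2 sign flips, so |Aut| = 2^2·2! = 8. Under this action every vertex can be carried to every other, so G is vertex-transitive.

Yes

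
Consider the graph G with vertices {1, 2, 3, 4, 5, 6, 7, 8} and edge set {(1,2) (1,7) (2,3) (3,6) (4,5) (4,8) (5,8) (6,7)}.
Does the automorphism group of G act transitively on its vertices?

G has two connected components, {1, 2, 3, 6, 7} and {4, 5, 8}; each is 2-regular, so G = C_5 ⊔ C_3. The orbit of 1 under Aut(G) is {1, 2, 3, 6, 7}, which does not contain 4, so G is not vertex-transitive.

No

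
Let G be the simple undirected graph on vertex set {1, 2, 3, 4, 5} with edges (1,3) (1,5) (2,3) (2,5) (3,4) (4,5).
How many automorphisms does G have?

The vertices split by degree into {3, 5} (degree 3) and {1, 2, 4} (degree 2); every edge runs between the two parts, so G is the complete bipartite graph K_{2,3}. Automorphisms preserve the bipartition setwise (since the parts differ in size) and act as S_2 × S_3 within it; |Aut| = 12.

12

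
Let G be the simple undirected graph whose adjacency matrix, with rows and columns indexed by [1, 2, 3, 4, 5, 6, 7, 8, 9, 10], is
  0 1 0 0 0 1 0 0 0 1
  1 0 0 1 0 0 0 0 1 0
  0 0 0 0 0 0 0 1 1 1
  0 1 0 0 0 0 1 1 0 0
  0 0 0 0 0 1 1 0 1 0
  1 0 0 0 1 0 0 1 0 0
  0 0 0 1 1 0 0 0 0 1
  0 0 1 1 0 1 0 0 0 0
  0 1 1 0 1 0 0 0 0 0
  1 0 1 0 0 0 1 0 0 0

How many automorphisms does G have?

G is 3-regular on 10 vertices with no triangles and no 4-cycles (girth 5): this is the Petersen graph. Viewing the Petersen graph as the Kneser graph K(5,2) — vertices are 2-subsets of {1,…,5}, edges join disjoint pairs — its automorphisms are exactly the permutations of the 5-element set, so Aut ≅ S_5 of order 120.

120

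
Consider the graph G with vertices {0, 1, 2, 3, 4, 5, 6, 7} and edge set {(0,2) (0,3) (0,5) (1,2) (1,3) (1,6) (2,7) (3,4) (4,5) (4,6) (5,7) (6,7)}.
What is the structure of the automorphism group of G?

G is 3-regular and bipartite on 2^3 = 8 vertices with girth 4; it is the hypercube graph Q_3. The symmetry group of the 3-cube is the hyperoctahedral group B_3 = Z_2 ≀ S_3, of order 2^3·3! = 48.

Z_2^3 ⋊ S_3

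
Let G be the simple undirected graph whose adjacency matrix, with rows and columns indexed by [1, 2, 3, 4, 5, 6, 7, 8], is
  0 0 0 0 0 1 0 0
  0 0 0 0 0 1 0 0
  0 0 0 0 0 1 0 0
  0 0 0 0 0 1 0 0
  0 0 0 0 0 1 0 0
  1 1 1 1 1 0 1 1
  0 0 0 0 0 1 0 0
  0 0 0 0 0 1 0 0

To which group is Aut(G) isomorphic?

S_7

Vertex 6 has degree 7 and every other vertex has degree 1, so G is the star K_{1,7} with centre 6. Any automorphism fixes the centre and permutes the 7 leaves freely, so Aut(G) ≅ S_7 of order 7! = 5040.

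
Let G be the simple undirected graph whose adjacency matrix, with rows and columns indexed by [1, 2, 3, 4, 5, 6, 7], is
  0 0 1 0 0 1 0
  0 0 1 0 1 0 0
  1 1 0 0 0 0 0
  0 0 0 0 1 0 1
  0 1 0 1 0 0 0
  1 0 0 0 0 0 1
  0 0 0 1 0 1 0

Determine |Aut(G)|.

Every vertex has degree 2 and the graph is connected, so G is the 7-cycle C_7. C_7 has 7 rotations and 7 reflections, so Aut(C_7) ≅ D_7 of order 14.

14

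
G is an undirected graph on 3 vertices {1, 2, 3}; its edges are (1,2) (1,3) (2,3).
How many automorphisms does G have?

6

Every vertex has degree 2, so G is the complete graph K_3. Any permutation of the 3 vertices preserves K_3, so Aut(K_3) = S_3 of order 3! = 6.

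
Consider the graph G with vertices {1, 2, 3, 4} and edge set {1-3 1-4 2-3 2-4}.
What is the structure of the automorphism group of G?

D_4

G is 2-regular and bipartite on 2^2 = 4 vertices with girth 4; it is the hypercube graph Q_2. Aut(Q_2) consists of the signed permutations of the 2 coordinate axes: 2! permutations times 2^2 sign flips, so |Aut| = 2^2·2! = 8.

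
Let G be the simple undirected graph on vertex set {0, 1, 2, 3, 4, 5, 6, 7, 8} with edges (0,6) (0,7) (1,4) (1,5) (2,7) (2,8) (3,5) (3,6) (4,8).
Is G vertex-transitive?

Yes

G is 2-regular and connected on 9 vertices, i.e. the cycle C_9. C_9 has 9 rotations and 9 reflections, so Aut(C_9) ≅ D_9 of order 18. This group acts transitively on the 9 vertices.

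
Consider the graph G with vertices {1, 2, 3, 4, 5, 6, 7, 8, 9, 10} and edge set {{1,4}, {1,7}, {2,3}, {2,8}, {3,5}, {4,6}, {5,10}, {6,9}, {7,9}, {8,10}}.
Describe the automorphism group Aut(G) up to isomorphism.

G has two connected components, {1, 4, 6, 7, 9} and {2, 3, 5, 8, 10}; each is 2-regular, so G = C_5 ⊔ C_5. With two isomorphic components, Aut(G) = Aut(C_5) ≀ S_2 = (D_5 × D_5) ⋊ Z_2: permute each cycle by D_5, then optionally swap the two cycles. Order 2·(2·5)² = 200.

D_5 ≀ Z_2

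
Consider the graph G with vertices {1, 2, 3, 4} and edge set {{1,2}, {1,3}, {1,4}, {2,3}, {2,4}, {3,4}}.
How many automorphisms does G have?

Every vertex has degree 3, so G is the complete graph K_4. Any permutation of the 4 vertices preserves K_4, so Aut(K_4) = S_4 of order 4! = 24.

24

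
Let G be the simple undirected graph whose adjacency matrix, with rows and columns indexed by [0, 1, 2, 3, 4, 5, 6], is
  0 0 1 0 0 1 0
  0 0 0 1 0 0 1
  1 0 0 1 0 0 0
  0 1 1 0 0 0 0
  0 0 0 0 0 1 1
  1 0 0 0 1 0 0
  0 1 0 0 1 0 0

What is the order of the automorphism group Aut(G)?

Every vertex has degree 2 and the graph is connected, so G is the 7-cycle C_7. The automorphisms of the 7-cycle are exactly the symmetries of a regular 7-gon: the dihedral group D_7, |D_7| = 14.

14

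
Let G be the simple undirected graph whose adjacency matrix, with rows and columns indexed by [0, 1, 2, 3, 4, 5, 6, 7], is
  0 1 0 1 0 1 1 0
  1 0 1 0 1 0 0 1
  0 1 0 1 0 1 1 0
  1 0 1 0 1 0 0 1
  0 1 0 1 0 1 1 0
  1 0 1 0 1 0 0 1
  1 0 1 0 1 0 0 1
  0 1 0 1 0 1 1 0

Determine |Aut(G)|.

1152

G is 4-regular and bipartite with parts {1, 3, 5, 6} and {0, 2, 4, 7} (each part is independent and every cross-pair is an edge), so G = K_{4,4}. Aut(K_{4,4}) is the wreath product S_4 ≀ Z_2: permute within each part, then optionally swap the parts; |Aut| = 2·(4!)² = 1152.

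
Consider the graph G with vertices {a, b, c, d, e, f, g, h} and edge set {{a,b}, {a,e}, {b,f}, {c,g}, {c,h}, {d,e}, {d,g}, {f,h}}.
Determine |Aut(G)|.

G is 2-regular and connected on 8 vertices, i.e. the cycle C_8. The automorphisms of the 8-cycle are exactly the symmetries of a regular 8-gon: the dihedral group D_8, |D_8| = 16.

16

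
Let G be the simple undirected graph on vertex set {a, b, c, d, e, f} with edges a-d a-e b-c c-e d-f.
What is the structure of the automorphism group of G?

the cyclic group of order 2

The degree sequence is [2, 1, 2, 2, 2, 1]; the two degree-1 vertices b and f are the ends of a path, so G = P_6. The only nontrivial automorphism of a path is the end-to-end reflection, so Aut(G) ≅ Z_2.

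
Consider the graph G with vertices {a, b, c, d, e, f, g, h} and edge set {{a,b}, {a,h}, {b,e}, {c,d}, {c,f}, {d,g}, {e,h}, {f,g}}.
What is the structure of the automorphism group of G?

G has two connected components, {a, b, e, h} and {c, d, f, g}; each is 2-regular, so G = C_4 ⊔ C_4. With two isomorphic components, Aut(G) = Aut(C_4) ≀ S_2 = (D_4 × D_4) ⋊ Z_2: permute each cycle by D_4, then optionally swap the two cycles. Order 2·(2·4)² = 128.

(D_4 × D_4) ⋊ Z_2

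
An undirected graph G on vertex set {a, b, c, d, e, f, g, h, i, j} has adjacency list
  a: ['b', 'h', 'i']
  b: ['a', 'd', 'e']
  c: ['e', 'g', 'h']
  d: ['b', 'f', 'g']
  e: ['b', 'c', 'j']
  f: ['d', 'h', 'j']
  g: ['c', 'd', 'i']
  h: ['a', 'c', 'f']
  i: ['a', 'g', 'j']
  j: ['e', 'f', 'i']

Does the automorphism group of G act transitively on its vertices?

G is 3-regular on 10 vertices with no triangles and no 4-cycles (girth 5): this is the Petersen graph. It is a classical fact that the Petersen graph has automorphism group S_5 (order 120), arising from its description as the Kneser graph K(5,2). Under this action every vertex can be carried to every other, so G is vertex-transitive.

Yes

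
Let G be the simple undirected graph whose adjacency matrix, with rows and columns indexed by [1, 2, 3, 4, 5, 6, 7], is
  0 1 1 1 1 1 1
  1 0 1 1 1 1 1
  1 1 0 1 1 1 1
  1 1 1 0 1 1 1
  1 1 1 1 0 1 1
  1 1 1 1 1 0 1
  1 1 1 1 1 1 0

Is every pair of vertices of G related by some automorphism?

Every vertex has degree 6, so G is the complete graph K_7. Every bijection on the vertex set is an automorphism of K_7; hence Aut(K_7) ≅ S_7, order 5040. This group acts transitively on the 7 vertices.

Yes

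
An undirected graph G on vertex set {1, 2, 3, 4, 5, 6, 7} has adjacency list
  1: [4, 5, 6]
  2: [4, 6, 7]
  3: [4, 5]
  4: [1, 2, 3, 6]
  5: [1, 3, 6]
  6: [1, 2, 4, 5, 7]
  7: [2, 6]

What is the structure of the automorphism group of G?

Degrees alone do not determine every vertex (e.g. 1 and 2 both have degree 3), but their neighbour-degree multisets differ: N(1) has degrees [3, 4, 5] while N(2) has degrees [2, 4, 5]. Repeating this refinement separates all vertices, so the only automorphism is the identity.

{e}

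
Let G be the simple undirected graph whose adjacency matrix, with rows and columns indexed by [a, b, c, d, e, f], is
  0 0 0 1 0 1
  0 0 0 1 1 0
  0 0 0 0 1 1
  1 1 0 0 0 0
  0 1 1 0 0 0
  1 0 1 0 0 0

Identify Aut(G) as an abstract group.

the dihedral group of order 12

Every vertex has degree 2 and the graph is connected, so G is the 6-cycle C_6. The automorphisms of the 6-cycle are exactly the symmetries of a regular 6-gon: the dihedral group D_6, |D_6| = 12.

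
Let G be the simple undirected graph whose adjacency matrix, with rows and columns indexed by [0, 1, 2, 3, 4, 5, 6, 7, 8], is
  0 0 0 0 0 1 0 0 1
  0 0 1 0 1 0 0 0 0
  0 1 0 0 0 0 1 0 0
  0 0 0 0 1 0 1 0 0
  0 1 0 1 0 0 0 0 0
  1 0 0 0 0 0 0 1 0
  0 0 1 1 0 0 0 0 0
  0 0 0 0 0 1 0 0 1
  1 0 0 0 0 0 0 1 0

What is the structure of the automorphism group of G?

D_5 × D_4

G has two connected components, {1, 2, 3, 4, 6} and {0, 5, 7, 8}; each is 2-regular, so G = C_5 ⊔ C_4. No automorphism exchanges components of different sizes, hence Aut(G) is the direct product D_5 × D_4, order 80.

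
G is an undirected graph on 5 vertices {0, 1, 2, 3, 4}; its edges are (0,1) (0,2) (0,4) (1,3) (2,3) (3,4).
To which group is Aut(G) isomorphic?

The vertices split by degree into {0, 3} (degree 3) and {1, 2, 4} (degree 2); every edge runs between the two parts, so G is the complete bipartite graph K_{2,3}. Automorphisms preserve the bipartition setwise (since the parts differ in size) and act as S_2 × S_3 within it; |Aut| = 12.

S_2 × S_3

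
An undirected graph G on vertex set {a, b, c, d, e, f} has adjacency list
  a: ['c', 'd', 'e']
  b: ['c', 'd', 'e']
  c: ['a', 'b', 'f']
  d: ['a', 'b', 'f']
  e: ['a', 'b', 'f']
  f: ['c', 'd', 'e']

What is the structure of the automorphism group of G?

G is 3-regular and bipartite with parts {c, d, e} and {a, b, f} (each part is independent and every cross-pair is an edge), so G = K_{3,3}. Each part can be permuted independently (S_3 × S_3) and the two equal-size parts can also be swapped, giving (S_3 × S_3) ⋊ Z_2 of order 2·(3!)² = 72.

(S_3 × S_3) ⋊ Z_2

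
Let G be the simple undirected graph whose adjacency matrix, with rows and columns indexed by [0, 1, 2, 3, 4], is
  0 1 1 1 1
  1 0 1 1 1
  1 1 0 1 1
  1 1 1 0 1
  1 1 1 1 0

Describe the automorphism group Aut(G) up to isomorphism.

All 5 vertices are pairwise adjacent: G = K_5. Any permutation of the 5 vertices preserves K_5, so Aut(K_5) = S_5 of order 5! = 120.

the symmetric group on 5 letters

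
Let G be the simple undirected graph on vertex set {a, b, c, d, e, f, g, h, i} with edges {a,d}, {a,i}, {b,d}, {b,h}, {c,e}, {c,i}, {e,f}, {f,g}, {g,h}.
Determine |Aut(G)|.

18

Every vertex has degree 2 and the graph is connected, so G is the 9-cycle C_9. The automorphisms of the 9-cycle are exactly the symmetries of a regular 9-gon: the dihedral group D_9, |D_9| = 18.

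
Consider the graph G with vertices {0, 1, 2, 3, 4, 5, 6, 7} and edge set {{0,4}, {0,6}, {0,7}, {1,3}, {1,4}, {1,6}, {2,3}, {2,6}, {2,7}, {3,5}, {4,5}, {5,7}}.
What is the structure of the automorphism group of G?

G is 3-regular and bipartite on 2^3 = 8 vertices with girth 4; it is the hypercube graph Q_3. Aut(Q_3) consists of the signed permutations of the 3 coordinate axes: 3! permutations times 2^3 sign flips, so |Aut| = 2^3·3! = 48.

the hyperoctahedral group B_3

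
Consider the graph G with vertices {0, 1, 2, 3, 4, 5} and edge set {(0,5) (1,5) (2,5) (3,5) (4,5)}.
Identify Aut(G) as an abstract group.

Vertex 5 has degree 5 and every other vertex has degree 1, so G is the star K_{1,5} with centre 5. The 5 leaves are pairwise interchangeable while the centre is fixed, giving Aut(G) = S_5.

S_5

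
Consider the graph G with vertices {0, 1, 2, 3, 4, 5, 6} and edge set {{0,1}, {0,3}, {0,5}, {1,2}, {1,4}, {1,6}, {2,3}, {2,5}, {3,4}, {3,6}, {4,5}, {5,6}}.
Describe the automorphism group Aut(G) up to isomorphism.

S_4 × S_3

The vertices split by degree into {1, 3, 5} (degree 4) and {0, 2, 4, 6} (degree 3); every edge runs between the two parts, so G is the complete bipartite graph K_{3,4}. The parts have unequal sizes, so no automorphism swaps them; each part is permuted independently, giving S_4 × S_3 of order 4!·3! = 144.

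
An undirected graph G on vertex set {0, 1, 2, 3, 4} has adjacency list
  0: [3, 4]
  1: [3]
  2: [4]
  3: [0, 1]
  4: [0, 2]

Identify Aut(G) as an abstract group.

The degree sequence is [2, 1, 1, 2, 2]; the two degree-1 vertices 1 and 2 are the ends of a path, so G = P_5. The only nontrivial automorphism of a path is the end-to-end reflection, so Aut(G) ≅ Z_2.

the cyclic group of order 2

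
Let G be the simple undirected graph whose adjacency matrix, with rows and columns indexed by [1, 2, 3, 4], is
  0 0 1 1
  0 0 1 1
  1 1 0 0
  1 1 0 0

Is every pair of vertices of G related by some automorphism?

G is 2-regular and connected on 4 vertices, i.e. the cycle C_4. C_4 has 4 rotations and 4 reflections, so Aut(C_4) ≅ D_4 of order 8. Under this action every vertex can be carried to every other, so G is vertex-transitive.

Yes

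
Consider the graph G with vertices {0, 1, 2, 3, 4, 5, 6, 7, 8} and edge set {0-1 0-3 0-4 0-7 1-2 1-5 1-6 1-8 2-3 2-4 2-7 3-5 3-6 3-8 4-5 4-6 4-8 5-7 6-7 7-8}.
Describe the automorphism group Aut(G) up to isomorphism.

S_5 × S_4

The vertices split by degree into {1, 3, 4, 7} (degree 5) and {0, 2, 5, 6, 8} (degree 4); every edge runs between the two parts, so G is the complete bipartite graph K_{4,5}. The parts have unequal sizes, so no automorphism swaps them; each part is permuted independently, giving S_5 × S_4 of order 5!·4! = 2880.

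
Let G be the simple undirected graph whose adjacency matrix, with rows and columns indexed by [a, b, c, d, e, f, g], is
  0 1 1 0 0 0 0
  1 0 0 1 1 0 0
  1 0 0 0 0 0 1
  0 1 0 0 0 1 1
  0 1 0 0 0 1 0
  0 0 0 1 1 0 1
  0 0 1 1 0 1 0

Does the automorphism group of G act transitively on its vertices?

Automorphisms preserve degree, but G has vertices of degree 2 and vertices of degree 3; no automorphism maps one to the other, so G is not vertex-transitive.

No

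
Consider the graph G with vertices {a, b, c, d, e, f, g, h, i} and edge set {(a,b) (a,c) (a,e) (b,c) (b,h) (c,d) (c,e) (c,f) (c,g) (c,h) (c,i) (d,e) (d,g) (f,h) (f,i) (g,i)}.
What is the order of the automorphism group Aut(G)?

Vertex c is the unique vertex of degree 8; the remaining 8 vertices each have degree 3 and induce a cycle, so G is the wheel on 9 vertices with hub c. With the hub fixed, the remaining symmetry is that of the rim cycle C_8, giving the dihedral group D_8.

16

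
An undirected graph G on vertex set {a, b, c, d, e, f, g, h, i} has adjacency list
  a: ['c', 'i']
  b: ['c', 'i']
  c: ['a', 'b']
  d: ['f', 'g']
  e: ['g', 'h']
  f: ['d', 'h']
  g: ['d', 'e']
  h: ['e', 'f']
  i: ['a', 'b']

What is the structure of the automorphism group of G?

G has two connected components, {d, e, f, g, h} and {a, b, c, i}; each is 2-regular, so G = C_5 ⊔ C_4. The components are non-isomorphic (different sizes), so Aut(G) = Aut(C_5) × Aut(C_4) = D_5 × D_4 of order 10·8 = 80.

D_5 × D_4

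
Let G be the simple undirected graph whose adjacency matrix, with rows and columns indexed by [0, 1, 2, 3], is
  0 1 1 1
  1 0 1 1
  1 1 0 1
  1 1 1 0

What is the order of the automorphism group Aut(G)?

All 4 vertices are pairwise adjacent: G = K_4. Every bijection on the vertex set is an automorphism of K_4; hence Aut(K_4) ≅ S_4, order 24.

24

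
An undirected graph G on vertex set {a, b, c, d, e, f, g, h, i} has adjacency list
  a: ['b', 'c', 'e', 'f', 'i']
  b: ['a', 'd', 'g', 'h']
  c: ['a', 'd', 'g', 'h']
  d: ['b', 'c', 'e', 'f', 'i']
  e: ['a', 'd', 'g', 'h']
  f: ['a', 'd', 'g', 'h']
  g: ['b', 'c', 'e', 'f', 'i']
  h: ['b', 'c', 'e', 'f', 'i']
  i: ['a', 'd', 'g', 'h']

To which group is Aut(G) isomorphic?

The vertices split by degree into {a, d, g, h} (degree 5) and {b, c, e, f, i} (degree 4); every edge runs between the two parts, so G is the complete bipartite graph K_{4,5}. The parts have unequal sizes, so no automorphism swaps them; each part is permuted independently, giving S_4 × S_5 of order 4!·5! = 2880.

S_4 × S_5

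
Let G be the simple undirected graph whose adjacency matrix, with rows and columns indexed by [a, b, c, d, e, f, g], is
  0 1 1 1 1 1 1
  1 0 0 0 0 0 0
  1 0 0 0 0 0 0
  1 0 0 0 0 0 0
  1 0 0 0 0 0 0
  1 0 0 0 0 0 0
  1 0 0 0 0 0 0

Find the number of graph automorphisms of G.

720

Vertex a has degree 6 and every other vertex has degree 1, so G is the star K_{1,6} with centre a. Any automorphism fixes the centre and permutes the 6 leaves freely, so Aut(G) ≅ S_6 of order 6! = 720.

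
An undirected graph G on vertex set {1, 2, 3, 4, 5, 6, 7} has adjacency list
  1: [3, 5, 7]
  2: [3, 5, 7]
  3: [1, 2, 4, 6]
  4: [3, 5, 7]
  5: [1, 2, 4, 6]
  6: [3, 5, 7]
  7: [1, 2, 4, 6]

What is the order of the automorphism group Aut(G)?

The vertices split by degree into {3, 5, 7} (degree 4) and {1, 2, 4, 6} (degree 3); every edge runs between the two parts, so G is the complete bipartite graph K_{3,4}. The parts have unequal sizes, so no automorphism swaps them; each part is permuted independently, giving S_4 × S_3 of order 4!·3! = 144.

144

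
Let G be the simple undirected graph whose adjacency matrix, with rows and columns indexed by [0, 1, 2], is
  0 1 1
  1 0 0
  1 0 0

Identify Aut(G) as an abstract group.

The degree sequence is [2, 1, 1]; the two degree-1 vertices 1 and 2 are the ends of a path, so G = P_3. A path has exactly one nontrivial symmetry — reversal — giving Aut(G) of order 2.

Z_2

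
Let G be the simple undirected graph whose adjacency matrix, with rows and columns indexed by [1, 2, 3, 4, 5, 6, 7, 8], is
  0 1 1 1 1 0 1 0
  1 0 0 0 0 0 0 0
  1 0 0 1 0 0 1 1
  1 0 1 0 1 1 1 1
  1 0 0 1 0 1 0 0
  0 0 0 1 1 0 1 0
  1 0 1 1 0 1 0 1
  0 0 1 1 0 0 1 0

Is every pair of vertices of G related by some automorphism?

No

Vertex 2 is the only vertex of degree 1, so every automorphism fixes it; G is not vertex-transitive.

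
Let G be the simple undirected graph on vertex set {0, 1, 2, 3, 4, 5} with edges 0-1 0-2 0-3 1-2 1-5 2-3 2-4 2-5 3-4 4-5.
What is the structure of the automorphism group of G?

Vertex 2 is the unique vertex of degree 5; the remaining 5 vertices each have degree 3 and induce a cycle, so G is the wheel on 6 vertices with hub 2. Every automorphism fixes the hub and acts on the rim 5-cycle, so Aut(G) ≅ Aut(C_5) = D_5 of order 10.

the dihedral group of order 10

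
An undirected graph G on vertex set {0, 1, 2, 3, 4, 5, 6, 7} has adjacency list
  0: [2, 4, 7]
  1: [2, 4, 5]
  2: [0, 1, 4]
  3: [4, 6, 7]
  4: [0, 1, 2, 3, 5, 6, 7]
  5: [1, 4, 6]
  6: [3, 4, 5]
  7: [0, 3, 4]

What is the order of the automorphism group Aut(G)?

Vertex 4 is the unique vertex of degree 7; the remaining 7 vertices each have degree 3 and induce a cycle, so G is the wheel on 8 vertices with hub 4. Every automorphism fixes the hub and acts on the rim 7-cycle, so Aut(G) ≅ Aut(C_7) = D_7 of order 14.

14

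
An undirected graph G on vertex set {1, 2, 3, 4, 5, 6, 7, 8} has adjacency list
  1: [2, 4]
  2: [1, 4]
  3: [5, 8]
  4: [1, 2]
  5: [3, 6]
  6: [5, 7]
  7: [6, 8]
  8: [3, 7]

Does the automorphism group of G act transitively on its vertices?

No

G has two connected components, {3, 5, 6, 7, 8} and {1, 2, 4}; each is 2-regular, so G = C_5 ⊔ C_3. The orbit of 1 under Aut(G) is {1, 2, 4}, which does not contain 3, so G is not vertex-transitive.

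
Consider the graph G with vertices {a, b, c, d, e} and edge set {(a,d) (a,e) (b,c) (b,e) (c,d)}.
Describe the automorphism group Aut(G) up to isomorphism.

the dihedral group of order 10

Every vertex has degree 2 and the graph is connected, so G is the 5-cycle C_5. C_5 has 5 rotations and 5 reflections, so Aut(C_5) ≅ D_5 of order 10.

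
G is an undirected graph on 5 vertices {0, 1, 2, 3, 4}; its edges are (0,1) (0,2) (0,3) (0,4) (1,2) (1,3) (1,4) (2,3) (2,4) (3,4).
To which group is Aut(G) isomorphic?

All 5 vertices are pairwise adjacent: G = K_5. Every bijection on the vertex set is an automorphism of K_5; hence Aut(K_5) ≅ S_5, order 120.

S_5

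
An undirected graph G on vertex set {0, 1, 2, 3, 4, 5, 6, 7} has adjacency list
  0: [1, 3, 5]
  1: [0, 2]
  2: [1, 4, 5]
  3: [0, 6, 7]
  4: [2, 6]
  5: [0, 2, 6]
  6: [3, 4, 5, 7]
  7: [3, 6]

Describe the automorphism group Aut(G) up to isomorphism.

The degree sequence is [3, 2, 3, 3, 2, 3, 4, 2]. Checking the degree-preserving permutations of the vertex set shows that none except the identity preserves every edge, so Aut(G) is trivial.

the trivial group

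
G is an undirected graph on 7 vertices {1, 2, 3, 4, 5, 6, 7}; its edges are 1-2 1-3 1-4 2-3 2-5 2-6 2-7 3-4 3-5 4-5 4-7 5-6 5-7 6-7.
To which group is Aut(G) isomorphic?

the trivial group

The degree sequence is [3, 5, 4, 4, 5, 3, 4]. Checking the degree-preserving permutations of the vertex set shows that none except the identity preserves every edge, so Aut(G) is trivial.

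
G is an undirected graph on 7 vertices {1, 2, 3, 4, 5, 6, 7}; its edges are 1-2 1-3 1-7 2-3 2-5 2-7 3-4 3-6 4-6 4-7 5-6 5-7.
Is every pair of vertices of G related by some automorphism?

Automorphisms preserve degree, but G has vertices of degree 3 and vertices of degree 4; no automorphism maps one to the other, so G is not vertex-transitive.

No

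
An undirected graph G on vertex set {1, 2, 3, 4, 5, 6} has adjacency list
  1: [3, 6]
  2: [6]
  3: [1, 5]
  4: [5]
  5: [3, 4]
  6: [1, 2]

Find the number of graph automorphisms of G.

The degree sequence is [2, 1, 2, 1, 2, 2]; the two degree-1 vertices 2 and 4 are the ends of a path, so G = P_6. The only nontrivial automorphism of a path is the end-to-end reflection, so Aut(G) ≅ Z_2.

2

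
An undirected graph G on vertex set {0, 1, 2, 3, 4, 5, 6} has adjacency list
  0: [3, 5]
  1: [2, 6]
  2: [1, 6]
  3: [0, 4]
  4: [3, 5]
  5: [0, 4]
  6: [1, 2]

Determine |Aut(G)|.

G has two connected components, {0, 3, 4, 5} and {1, 2, 6}; each is 2-regular, so G = C_4 ⊔ C_3. No automorphism exchanges components of different sizes, hence Aut(G) is the direct product D_4 × D_3, order 48.

48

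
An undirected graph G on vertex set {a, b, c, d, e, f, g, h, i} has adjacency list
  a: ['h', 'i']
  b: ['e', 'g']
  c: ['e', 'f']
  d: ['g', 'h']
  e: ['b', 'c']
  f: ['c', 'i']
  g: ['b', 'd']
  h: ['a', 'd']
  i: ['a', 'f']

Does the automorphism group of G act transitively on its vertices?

Yes

Every vertex has degree 2 and the graph is connected, so G is the 9-cycle C_9. The automorphisms of the 9-cycle are exactly the symmetries of a regular 9-gon: the dihedral group D_9, |D_9| = 18. This group acts transitively on the 9 vertices.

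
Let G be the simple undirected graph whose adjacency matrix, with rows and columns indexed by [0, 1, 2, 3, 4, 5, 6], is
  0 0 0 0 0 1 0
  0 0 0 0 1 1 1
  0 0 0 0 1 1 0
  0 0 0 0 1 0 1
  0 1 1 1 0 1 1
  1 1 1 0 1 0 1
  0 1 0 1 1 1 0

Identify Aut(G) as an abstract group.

1

Degrees alone do not determine every vertex (e.g. 2 and 3 both have degree 2), but their neighbour-degree multisets differ: N(2) has degrees [5, 5] while N(3) has degrees [4, 5]. Repeating this refinement separates all vertices, so the only automorphism is the identity.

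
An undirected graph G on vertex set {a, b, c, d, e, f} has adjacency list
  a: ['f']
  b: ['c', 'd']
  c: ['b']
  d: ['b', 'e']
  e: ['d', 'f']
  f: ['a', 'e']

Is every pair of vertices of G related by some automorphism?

No

Automorphisms preserve degree, but G has vertices of degree 1 and vertices of degree 2; no automorphism maps one to the other, so G is not vertex-transitive.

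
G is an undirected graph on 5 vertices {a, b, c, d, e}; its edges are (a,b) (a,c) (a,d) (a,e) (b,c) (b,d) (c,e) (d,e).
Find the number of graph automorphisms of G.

8

Vertex a is the unique vertex of degree 4; the remaining 4 vertices each have degree 3 and induce a cycle, so G is the wheel on 5 vertices with hub a. Every automorphism fixes the hub and acts on the rim 4-cycle, so Aut(G) ≅ Aut(C_4) = D_4 of order 8.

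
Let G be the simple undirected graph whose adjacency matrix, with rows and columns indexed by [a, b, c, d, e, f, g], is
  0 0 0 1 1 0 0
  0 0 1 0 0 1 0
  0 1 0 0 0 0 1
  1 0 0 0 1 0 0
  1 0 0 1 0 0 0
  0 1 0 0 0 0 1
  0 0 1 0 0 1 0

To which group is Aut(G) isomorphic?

G has two connected components, {b, c, f, g} and {a, d, e}; each is 2-regular, so G = C_4 ⊔ C_3. No automorphism exchanges components of different sizes, hence Aut(G) is the direct product D_3 × D_4, order 48.

D_3 × D_4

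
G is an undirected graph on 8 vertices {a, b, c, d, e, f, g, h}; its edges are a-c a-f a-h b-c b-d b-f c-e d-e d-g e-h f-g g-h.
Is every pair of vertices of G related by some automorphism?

G is 3-regular and bipartite on 2^3 = 8 vertices with girth 4; it is the hypercube graph Q_3. Aut(Q_3) consists of the signed permutations of the 3 coordinate axes: 3! permutations times 2^3 sign flips, so |Aut| = 2^3·3! = 48. Under this action every vertex can be carried to every other, so G is vertex-transitive.

Yes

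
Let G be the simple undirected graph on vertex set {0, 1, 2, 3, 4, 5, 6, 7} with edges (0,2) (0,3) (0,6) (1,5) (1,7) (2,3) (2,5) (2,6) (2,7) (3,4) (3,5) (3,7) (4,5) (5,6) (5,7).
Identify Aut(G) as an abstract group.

{e}

Degrees alone do not determine every vertex (e.g. 0 and 6 both have degree 3), but their neighbour-degree multisets differ: N(0) has degrees [3, 5, 5] while N(6) has degrees [3, 5, 6]. Repeating this refinement separates all vertices, so the only automorphism is the identity.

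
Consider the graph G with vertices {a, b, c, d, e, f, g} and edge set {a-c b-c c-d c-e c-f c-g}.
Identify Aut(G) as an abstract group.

the symmetric group on 6 letters

Vertex c has degree 6 and every other vertex has degree 1, so G is the star K_{1,6} with centre c. Any automorphism fixes the centre and permutes the 6 leaves freely, so Aut(G) ≅ S_6 of order 6! = 720.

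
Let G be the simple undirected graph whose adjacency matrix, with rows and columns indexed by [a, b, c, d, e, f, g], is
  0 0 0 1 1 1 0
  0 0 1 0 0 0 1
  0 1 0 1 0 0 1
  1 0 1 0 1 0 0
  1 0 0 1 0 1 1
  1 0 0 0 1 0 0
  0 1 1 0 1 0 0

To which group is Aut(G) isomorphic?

The degree sequence is [3, 2, 3, 3, 4, 2, 3]. Checking the degree-preserving permutations of the vertex set shows that none except the identity preserves every edge, so Aut(G) is trivial.

the trivial group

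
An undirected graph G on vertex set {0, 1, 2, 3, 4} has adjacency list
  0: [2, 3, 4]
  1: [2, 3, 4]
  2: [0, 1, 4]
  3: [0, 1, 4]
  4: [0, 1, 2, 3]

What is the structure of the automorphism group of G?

Vertex 4 is the unique vertex of degree 4; the remaining 4 vertices each have degree 3 and induce a cycle, so G is the wheel on 5 vertices with hub 4. Every automorphism fixes the hub and acts on the rim 4-cycle, so Aut(G) ≅ Aut(C_4) = D_4 of order 8.

the dihedral group of order 8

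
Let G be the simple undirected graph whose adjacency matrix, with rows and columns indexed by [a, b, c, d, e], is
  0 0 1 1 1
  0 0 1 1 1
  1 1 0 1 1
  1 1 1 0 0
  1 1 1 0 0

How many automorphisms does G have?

8

Vertex c is the unique vertex of degree 4; the remaining 4 vertices each have degree 3 and induce a cycle, so G is the wheel on 5 vertices with hub c. With the hub fixed, the remaining symmetry is that of the rim cycle C_4, giving the dihedral group D_4.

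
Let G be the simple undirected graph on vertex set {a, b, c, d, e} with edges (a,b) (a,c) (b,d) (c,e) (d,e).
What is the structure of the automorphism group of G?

G is 2-regular and connected on 5 vertices, i.e. the cycle C_5. The automorphisms of the 5-cycle are exactly the symmetries of a regular 5-gon: the dihedral group D_5, |D_5| = 10.

the dihedral group of order 10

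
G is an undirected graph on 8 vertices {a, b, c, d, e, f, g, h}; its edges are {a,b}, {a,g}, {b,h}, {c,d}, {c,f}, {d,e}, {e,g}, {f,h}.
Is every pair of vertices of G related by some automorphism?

G is 2-regular and connected on 8 vertices, i.e. the cycle C_8. The automorphisms of the 8-cycle are exactly the symmetries of a regular 8-gon: the dihedral group D_8, |D_8| = 16. This group acts transitively on the 8 vertices.

Yes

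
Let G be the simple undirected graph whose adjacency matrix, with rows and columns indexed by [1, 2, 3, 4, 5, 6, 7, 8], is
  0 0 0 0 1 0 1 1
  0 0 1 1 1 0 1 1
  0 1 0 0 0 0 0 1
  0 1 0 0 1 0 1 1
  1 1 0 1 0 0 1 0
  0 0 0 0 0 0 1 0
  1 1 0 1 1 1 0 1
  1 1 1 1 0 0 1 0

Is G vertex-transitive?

No

Vertex 1 is the only vertex of degree 3, so every automorphism fixes it; G is not vertex-transitive.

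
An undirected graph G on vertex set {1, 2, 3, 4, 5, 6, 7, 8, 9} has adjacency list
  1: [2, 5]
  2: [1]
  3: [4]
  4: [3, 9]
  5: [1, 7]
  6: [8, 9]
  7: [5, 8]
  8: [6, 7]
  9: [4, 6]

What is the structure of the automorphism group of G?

Z_2

The degree sequence is [2, 1, 1, 2, 2, 2, 2, 2, 2]; the two degree-1 vertices 2 and 3 are the ends of a path, so G = P_9. A path has exactly one nontrivial symmetry — reversal — giving Aut(G) of order 2.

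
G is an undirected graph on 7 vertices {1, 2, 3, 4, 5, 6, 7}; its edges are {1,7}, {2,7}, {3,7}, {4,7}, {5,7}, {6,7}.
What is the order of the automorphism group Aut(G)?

720

Vertex 7 has degree 6 and every other vertex has degree 1, so G is the star K_{1,6} with centre 7. The 6 leaves are pairwise interchangeable while the centre is fixed, giving Aut(G) = S_6.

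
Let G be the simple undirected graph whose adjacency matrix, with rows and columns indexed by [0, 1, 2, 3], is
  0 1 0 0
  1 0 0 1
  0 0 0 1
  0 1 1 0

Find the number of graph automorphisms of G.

2

The degree sequence is [1, 2, 1, 2]; the two degree-1 vertices 0 and 2 are the ends of a path, so G = P_4. A path has exactly one nontrivial symmetry — reversal — giving Aut(G) of order 2.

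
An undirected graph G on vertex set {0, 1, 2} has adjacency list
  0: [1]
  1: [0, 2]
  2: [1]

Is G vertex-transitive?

No

Vertex 1 is the only vertex of degree 2, so every automorphism fixes it; G is not vertex-transitive.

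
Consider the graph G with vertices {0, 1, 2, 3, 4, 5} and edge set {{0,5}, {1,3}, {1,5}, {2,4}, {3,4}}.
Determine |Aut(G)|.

2

The degree sequence is [1, 2, 1, 2, 2, 2]; the two degree-1 vertices 0 and 2 are the ends of a path, so G = P_6. A path has exactly one nontrivial symmetry — reversal — giving Aut(G) of order 2.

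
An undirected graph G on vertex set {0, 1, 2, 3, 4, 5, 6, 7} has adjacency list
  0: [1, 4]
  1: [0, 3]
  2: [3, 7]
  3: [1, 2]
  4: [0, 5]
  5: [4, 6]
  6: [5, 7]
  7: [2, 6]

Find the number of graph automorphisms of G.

Every vertex has degree 2 and the graph is connected, so G is the 8-cycle C_8. The automorphisms of the 8-cycle are exactly the symmetries of a regular 8-gon: the dihedral group D_8, |D_8| = 16.

16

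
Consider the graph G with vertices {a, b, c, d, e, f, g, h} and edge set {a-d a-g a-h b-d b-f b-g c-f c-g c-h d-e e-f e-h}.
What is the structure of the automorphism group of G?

the hyperoctahedral group B_3

G is 3-regular and bipartite on 2^3 = 8 vertices with girth 4; it is the hypercube graph Q_3. The symmetry group of the 3-cube is the hyperoctahedral group B_3 = Z_2 ≀ S_3, of order 2^3·3! = 48.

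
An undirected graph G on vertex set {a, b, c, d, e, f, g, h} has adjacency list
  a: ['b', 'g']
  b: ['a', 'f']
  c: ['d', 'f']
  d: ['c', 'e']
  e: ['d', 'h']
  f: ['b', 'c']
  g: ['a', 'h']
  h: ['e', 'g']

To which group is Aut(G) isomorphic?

the dihedral group of order 16

Every vertex has degree 2 and the graph is connected, so G is the 8-cycle C_8. C_8 has 8 rotations and 8 reflections, so Aut(C_8) ≅ D_8 of order 16.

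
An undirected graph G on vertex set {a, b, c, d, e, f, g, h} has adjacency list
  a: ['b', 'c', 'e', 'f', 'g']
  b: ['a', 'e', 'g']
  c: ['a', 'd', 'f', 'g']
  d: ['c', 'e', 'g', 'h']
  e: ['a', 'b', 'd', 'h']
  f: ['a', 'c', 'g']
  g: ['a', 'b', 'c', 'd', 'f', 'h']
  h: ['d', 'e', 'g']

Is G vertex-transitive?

No

Vertex a is the only vertex of degree 5, so every automorphism fixes it; G is not vertex-transitive.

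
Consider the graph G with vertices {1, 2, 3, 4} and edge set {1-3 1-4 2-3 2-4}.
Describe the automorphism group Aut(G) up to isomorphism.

G is 2-regular and bipartite on 2^2 = 4 vertices with girth 4; it is the hypercube graph Q_2. The symmetry group of the 2-cube is the hyperoctahedral group B_2 = Z_2 ≀ S_2, of order 2^2·2! = 8.

the hyperoctahedral group B_2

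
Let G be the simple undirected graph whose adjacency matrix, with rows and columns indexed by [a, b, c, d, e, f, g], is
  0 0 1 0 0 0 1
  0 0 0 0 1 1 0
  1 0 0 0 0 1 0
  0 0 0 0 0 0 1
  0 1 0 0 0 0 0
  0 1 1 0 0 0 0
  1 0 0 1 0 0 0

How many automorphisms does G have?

The degree sequence is [2, 2, 2, 1, 1, 2, 2]; the two degree-1 vertices d and e are the ends of a path, so G = P_7. The only nontrivial automorphism of a path is the end-to-end reflection, so Aut(G) ≅ Z_2.

2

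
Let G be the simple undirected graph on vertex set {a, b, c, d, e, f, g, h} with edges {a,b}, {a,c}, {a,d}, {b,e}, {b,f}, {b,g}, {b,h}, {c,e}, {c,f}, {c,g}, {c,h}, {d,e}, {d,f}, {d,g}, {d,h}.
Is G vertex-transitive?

No

Automorphisms preserve degree, but G has vertices of degree 3 and vertices of degree 5; no automorphism maps one to the other, so G is not vertex-transitive.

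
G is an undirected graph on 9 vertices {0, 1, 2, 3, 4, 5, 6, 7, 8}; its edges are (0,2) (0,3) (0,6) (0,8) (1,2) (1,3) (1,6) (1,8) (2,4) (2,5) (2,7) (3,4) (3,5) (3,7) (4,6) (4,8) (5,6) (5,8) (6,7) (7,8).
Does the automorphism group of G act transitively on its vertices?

No

Automorphisms preserve degree, but G has vertices of degree 4 and vertices of degree 5; no automorphism maps one to the other, so G is not vertex-transitive.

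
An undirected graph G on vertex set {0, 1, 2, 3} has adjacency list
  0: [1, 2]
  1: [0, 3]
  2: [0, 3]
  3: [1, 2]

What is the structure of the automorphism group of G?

the dihedral group of order 8

Every vertex has degree 2 and the graph is connected, so G is the 4-cycle C_4. C_4 has 4 rotations and 4 reflections, so Aut(C_4) ≅ D_4 of order 8.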